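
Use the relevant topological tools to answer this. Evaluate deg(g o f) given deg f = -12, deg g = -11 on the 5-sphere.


Degree is multiplicative under composition: deg(g o f) = deg(g) * deg(f).
= -11 * -12 = 132

132


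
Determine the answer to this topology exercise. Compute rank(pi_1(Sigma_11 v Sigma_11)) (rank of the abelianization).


For a wedge: H_1(A v B) = H_1(A) + H_1(B).
b_1(Sigma_11) = 22, b_1(Sigma_11) = 22.
b_1 = 22 + 22 = 44

44


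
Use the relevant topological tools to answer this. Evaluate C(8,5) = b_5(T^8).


By the Kunneth formula, b_k(T^n) = C(n,k).
b_5(T^8) = C(8,5).
C(8,5) = 8!/(5!*3!) = 56

56


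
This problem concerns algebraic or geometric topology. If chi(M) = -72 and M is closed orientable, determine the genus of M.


chi = 2 - 2g for closed orientable surfaces.
-72 = 2 - 2g
2g = 2 - (-72) = 74
g = 37

37


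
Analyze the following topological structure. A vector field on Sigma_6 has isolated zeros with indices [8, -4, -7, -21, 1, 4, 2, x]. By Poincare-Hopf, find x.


Poincare-Hopf: sum of indices = chi(M).
chi(Sigma_6) = 2 - 2*6 = -10.
Sum of known indices = -17.
x = chi - (sum known) = -10 - (-17) = 7

7


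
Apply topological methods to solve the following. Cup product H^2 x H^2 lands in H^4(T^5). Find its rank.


Cup product: H^p x H^q -> H^{p+q}; here p+q = 2+2 = 4.
rank H^k(T^n) = C(n,k).
C(5,4) = 5

5


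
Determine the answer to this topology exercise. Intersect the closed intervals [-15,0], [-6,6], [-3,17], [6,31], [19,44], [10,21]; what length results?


Intersection = [max(a_i), min(b_i)] = [19, 0].
Since 19 > 0, the intersection is empty.
Length = 0

0


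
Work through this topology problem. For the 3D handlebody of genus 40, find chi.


A genus-g handlebody deformation retracts to a wedge of g circles.
chi(vee_g S^1) = 1 - g.
chi(H_40) = 1 - 40 = -39

-39


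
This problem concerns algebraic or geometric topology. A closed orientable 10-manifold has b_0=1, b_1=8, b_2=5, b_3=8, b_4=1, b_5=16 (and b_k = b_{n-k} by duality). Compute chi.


By Poincare duality b_k = b_{10-k}, so full Betti numbers: b_0=1, b_1=8, b_2=5, b_3=8, b_4=1, b_5=16, b_6=1, b_7=8, b_8=5, b_9=8, b_10=1.
chi = sum (-1)^k b_k = -34

-34


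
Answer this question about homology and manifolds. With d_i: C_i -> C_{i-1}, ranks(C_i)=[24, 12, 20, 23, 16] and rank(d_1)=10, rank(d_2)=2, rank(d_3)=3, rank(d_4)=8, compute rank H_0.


rank H_k = rank(ker d_k) - rank(im d_{k+1}).
rank(ker d_0) = rank(C_0) - rank(d_0) = 24 - 0 = 24.
rank(im d_{0+1}) = 10.
rank H_0 = 24 - 10 = 14

14


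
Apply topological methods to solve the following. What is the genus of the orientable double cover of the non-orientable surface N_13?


chi(N_13) = 2 - 13 = -11.
Double cover: chi(Sigma_g) = 2 * chi(N_13) = 2*(-11) = -22.
2 - 2g = -22, so g = (2 - (-22))/2 = 24/2 = 12

12


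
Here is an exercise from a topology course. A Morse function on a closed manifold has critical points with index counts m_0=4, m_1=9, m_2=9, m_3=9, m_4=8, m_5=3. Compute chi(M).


Morse theory: chi(M) = sum_k (-1)^k m_k where m_k = #(index-k critical points).
= (4) + (-9) + (9) + (-9) + (8) + (-3) = 0

0


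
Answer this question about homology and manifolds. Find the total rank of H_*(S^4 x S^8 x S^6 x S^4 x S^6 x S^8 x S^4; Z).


Total Betti number is multiplicative under products.
Each S^d (d>=1) has total Betti number 2.
There are 7 sphere factors.
Total = 2^7 = 128

128


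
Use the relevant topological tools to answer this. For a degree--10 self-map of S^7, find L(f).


On S^7: L(f) = tr(f_0*) + (-1)^7 tr(f_7*) = 1 + (-1)^7 * deg(f).
L(f) = 1 + (-1)^7 * -10 = 1 + 10 = 11

11


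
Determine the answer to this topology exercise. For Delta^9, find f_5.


Delta^9 has 9+1 vertices. A 5-face is a choice of 5+1 vertices.
f_5 = C(9+1, 5+1) = C(10,6) = 210

210


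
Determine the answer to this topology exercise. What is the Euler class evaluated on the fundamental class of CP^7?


For any closed oriented manifold, <e(TM),[M]> = chi(M).
chi(CP^7) = 7+1 = 8

8


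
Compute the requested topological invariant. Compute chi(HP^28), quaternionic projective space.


HP^28 has one cell in each dimension 0, 4, ..., 4*28 (28+1 cells, all even-dim).
chi = 28 + 1 = 29

29


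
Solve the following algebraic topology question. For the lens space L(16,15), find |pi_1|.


pi_1(L(p,q)) = Z/pZ for any q coprime to p.
|pi_1(L(16,15))| = 16

16


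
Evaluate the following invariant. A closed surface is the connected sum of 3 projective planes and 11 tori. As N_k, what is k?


Since a >= 1, the sum is non-orientable; each T^2 can be replaced by RP^2 # RP^2 (since T^2#RP^2 = 3RP^2).
Total crosscaps k = 3 + 2*11 = 25.
Check via chi: chi = 3*1 + 11*0 - (3+11-1)*2 = -23 = 2 - k = -23. Consistent.

25


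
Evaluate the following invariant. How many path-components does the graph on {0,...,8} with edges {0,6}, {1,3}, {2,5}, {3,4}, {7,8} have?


Run DFS/union-find over 9 vertices.
V = 9, E = 5.
Number of components = 4

4


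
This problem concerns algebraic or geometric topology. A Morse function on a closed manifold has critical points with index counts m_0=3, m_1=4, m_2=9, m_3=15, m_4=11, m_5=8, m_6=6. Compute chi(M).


Morse theory: chi(M) = sum_k (-1)^k m_k where m_k = #(index-k critical points).
= (3) + (-4) + (9) + (-15) + (11) + (-8) + (6) = 2

2


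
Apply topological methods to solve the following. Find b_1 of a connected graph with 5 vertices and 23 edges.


For a connected graph: rank(pi_1) = b_1 = E - V + 1 = 1 - chi.
chi = V - E = 5 - 23 = -18.
rank = 1 - (-18) = 23 - 5 + 1 = 19

19


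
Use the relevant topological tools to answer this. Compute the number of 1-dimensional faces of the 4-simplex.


Delta^4 has 4+1 vertices. A 1-face is a choice of 1+1 vertices.
f_1 = C(4+1, 1+1) = C(5,2) = 10

10


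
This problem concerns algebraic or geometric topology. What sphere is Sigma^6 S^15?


Each suspension raises dimension by 1: Sigma S^n = S^{n+1}.
Sigma^6 S^15 = S^{15+6} = S^21

21


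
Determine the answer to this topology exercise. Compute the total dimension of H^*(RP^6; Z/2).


H^k(RP^6; Z/2) = Z/2 for each 0 <= k <= 6.
Total dimension = 6 + 1 = 7

7


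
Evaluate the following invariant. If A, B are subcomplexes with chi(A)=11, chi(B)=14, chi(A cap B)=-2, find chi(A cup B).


chi(A cup B) = chi(A) + chi(B) - chi(A cap B)
= 11 + (14) - (-2)
= 27

27


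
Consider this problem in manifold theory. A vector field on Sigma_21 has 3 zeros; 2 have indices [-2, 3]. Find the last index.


Poincare-Hopf: sum of indices = chi(M).
chi(Sigma_21) = 2 - 2*21 = -40.
Sum of known indices = 1.
x = chi - (sum known) = -40 - (1) = -41

-41


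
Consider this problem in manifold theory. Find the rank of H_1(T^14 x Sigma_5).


pi_1(A x B) = pi_1(A) x pi_1(B); rank of abelianization = b_1.
b_1(T^14) = 14, b_1(Sigma_5) = 2*5 = 10.
b_1(product) = 14 + 10 = 24

24


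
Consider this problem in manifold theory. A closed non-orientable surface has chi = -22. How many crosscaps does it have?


chi = 2 - k for closed non-orientable surfaces with k crosscaps.
-22 = 2 - k
k = 2 - (-22) = 24

24


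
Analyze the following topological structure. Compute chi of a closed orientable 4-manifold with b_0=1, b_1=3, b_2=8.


By Poincare duality b_k = b_{4-k}, so full Betti numbers: b_0=1, b_1=3, b_2=8, b_3=3, b_4=1.
chi = sum (-1)^k b_k = 4

4


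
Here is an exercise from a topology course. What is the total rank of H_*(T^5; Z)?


b_k(T^5) = C(5,k), so the sum over k is sum_k C(5,k) = 2^5.
Total = 2^5 = 32

32


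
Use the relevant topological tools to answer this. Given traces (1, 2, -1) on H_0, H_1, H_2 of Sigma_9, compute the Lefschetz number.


L(f) = tr(f_0*) - tr(f_1*) + tr(f_2*).
= 1 - (2) + (-1)
= -2

-2


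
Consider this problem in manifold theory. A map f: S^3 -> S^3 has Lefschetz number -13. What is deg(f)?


L(f) = 1 + (-1)^3 deg(f) on S^3.
-13 = 1 + (-1)^3 * deg(f)
(-1)^3 * deg(f) = -14
deg(f) = 14

14


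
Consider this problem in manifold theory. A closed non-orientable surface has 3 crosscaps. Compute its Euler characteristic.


For a non-orientable closed surface with k crosscaps: chi = 2 - k.
Here k = 3.
chi = 2 - 3 = -1

-1


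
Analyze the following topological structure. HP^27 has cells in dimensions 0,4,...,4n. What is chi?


HP^27 has one cell in each dimension 0, 4, ..., 4*27 (27+1 cells, all even-dim).
chi = 27 + 1 = 28

28


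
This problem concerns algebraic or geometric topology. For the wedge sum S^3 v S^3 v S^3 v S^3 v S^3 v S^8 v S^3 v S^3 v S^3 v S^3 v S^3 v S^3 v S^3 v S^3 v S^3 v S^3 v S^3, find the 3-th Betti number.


For a wedge of spheres, H_k (k>0) is free on one generator per sphere of dimension k.
Spheres of dimension 3: count = 16.
b_3 = 16

16


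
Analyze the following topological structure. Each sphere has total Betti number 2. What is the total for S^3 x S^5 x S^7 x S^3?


Total Betti number is multiplicative under products.
Each S^d (d>=1) has total Betti number 2.
There are 4 sphere factors.
Total = 2^4 = 16

16


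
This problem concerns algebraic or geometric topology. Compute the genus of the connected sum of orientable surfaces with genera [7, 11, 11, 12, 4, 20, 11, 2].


Genus is additive under connected sum of orientable surfaces.
g = 7 + 11 + 11 + 12 + 4 + 20 + 11 + 2 = 78

78


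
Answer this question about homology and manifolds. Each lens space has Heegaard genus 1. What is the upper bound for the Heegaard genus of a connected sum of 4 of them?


Heegaard genus satisfies g(A#B) <= g(A) + g(B).
Each lens space has g = 1.
Upper bound: 4 * 1 = 4

4


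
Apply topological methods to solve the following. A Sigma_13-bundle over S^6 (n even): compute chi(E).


chi(S^6) = 2 (n even), chi(Sigma_13) = 2 - 2*13 = -24.
chi(E) = 2 * (-24) = -48

-48


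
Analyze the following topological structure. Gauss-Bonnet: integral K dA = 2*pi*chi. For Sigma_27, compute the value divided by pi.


Gauss-Bonnet: integral K dA = 2*pi*chi(M).
chi(Sigma_27) = 2 - 2*27 = -52.
(integral K dA)/pi = 2*chi = 2*(-52) = -104

-104


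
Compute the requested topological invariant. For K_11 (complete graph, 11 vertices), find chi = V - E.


K_11: V = 11, E = C(11,2) = 55.
chi = V - E = 11 - 55 = -44

-44


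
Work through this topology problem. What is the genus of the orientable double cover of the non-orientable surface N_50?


chi(N_50) = 2 - 50 = -48.
Double cover: chi(Sigma_g) = 2 * chi(N_50) = 2*(-48) = -96.
2 - 2g = -96, so g = (2 - (-96))/2 = 98/2 = 49

49


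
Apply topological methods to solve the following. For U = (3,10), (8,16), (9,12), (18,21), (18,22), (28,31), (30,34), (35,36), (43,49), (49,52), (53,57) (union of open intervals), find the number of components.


Sort and merge overlapping open intervals.
Merged: (3,16), (18,22), (28,34), (35,36), (43,49), (49,52), (53,57).
Number of components = 7

7


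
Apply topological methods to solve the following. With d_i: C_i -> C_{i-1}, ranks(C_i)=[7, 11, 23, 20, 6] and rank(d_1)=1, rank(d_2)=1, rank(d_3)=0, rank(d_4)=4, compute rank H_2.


rank H_k = rank(ker d_k) - rank(im d_{k+1}).
rank(ker d_2) = rank(C_2) - rank(d_2) = 23 - 1 = 22.
rank(im d_{2+1}) = 0.
rank H_2 = 22 - 0 = 22

22


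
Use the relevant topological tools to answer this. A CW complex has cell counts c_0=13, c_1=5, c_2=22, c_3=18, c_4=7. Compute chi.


chi = sum_k (-1)^k c_k.
= (-1)^0*13 + (-1)^1*5 + (-1)^2*22 + (-1)^3*18 + (-1)^4*7
= (13) + (-5) + (22) + (-18) + (7)
= 19

19


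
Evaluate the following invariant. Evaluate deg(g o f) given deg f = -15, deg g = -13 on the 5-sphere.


Degree is multiplicative under composition: deg(g o f) = deg(g) * deg(f).
= -13 * -15 = 195

195


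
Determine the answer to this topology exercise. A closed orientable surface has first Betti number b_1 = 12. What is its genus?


For a closed orientable surface: b_1 = 2g.
12 = 2g
g = 12 / 2 = 6

6


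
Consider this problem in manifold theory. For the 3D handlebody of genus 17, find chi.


A genus-g handlebody deformation retracts to a wedge of g circles.
chi(vee_g S^1) = 1 - g.
chi(H_17) = 1 - 17 = -16

-16


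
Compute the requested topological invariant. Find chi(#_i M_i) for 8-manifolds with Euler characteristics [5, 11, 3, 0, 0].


For n-manifolds: chi(A#B) = chi(A) + chi(B) - chi(S^8).
chi(S^8) = 1 + (-1)^8 = 2.
chi(#) = (sum chi_i) - (5-1)*chi(S^8) = 19 - 4*2 = 11

11


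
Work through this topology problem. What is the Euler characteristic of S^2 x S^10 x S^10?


chi is multiplicative: chi(X x Y) = chi(X) chi(Y).
Each even-dim sphere has chi = 2. There are 3 factors.
chi = 2^3 = 8

8


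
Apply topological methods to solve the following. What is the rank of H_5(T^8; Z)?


By the Kunneth formula, b_k(T^n) = C(n,k).
b_5(T^8) = C(8,5).
C(8,5) = 8!/(5!*3!) = 56

56


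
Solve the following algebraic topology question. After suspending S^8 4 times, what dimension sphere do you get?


Each suspension raises dimension by 1: Sigma S^n = S^{n+1}.
Sigma^4 S^8 = S^{8+4} = S^12

12


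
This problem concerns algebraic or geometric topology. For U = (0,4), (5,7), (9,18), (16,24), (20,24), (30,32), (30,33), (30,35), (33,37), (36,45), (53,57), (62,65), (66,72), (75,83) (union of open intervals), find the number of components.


Sort and merge overlapping open intervals.
Merged: (0,4), (5,7), (9,24), (30,45), (53,57), (62,65), (66,72), (75,83).
Number of components = 8

8


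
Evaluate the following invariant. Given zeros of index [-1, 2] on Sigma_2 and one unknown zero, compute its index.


Poincare-Hopf: sum of indices = chi(M).
chi(Sigma_2) = 2 - 2*2 = -2.
Sum of known indices = 1.
x = chi - (sum known) = -2 - (1) = -3

-3


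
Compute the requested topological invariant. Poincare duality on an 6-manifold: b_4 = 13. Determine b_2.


Poincare duality for closed orientable n-manifolds: b_k = b_{n-k}.
Here n = 6, so b_2 = b_4 = 13

13


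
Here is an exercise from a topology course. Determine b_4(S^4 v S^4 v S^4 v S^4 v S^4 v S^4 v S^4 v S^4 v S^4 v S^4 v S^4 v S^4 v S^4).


For a wedge of spheres, H_k (k>0) is free on one generator per sphere of dimension k.
Spheres of dimension 4: count = 13.
b_4 = 13

13


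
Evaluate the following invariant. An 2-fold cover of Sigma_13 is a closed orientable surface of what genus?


For an n-sheeted cover: chi(E) = n * chi(B).
chi(Sigma_13) = 2 - 2*13 = -24.
chi(E) = 2 * (-24) = -48.
genus(E) = (2 - chi(E))/2 = (2 - (-48))/2 = 50/2 = 25

25


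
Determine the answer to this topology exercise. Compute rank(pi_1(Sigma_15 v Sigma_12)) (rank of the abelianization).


For a wedge: H_1(A v B) = H_1(A) + H_1(B).
b_1(Sigma_15) = 30, b_1(Sigma_12) = 24.
b_1 = 30 + 24 = 54

54


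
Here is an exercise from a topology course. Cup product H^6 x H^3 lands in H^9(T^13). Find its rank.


Cup product: H^p x H^q -> H^{p+q}; here p+q = 6+3 = 9.
rank H^k(T^n) = C(n,k).
C(13,9) = 715

715


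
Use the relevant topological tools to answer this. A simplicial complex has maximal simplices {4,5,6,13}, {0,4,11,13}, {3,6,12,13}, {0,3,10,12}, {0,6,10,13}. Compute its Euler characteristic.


Enumerate all faces; f-vector: f_0=9, f_1=24, f_2=20, f_3=5.
chi = sum (-1)^k f_k = 0

0


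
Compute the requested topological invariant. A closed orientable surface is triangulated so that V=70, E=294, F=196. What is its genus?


chi = V - E + F = 70 - 294 + 196 = -28
For orientable closed surface: chi = 2 - 2g, so g = (2 - chi)/2.
g = (2 - (-28)) / 2 = 30 / 2 = 15

15


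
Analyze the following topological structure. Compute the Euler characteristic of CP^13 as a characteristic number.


For any closed oriented manifold, <e(TM),[M]> = chi(M).
chi(CP^13) = 13+1 = 14

14


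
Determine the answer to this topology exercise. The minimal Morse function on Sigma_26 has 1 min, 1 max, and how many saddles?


A perfect Morse function has m_k = b_k.
For Sigma_26: b_0=1, b_1=2g=52, b_2=1.
Saddles m_1 = 2g = 52

52


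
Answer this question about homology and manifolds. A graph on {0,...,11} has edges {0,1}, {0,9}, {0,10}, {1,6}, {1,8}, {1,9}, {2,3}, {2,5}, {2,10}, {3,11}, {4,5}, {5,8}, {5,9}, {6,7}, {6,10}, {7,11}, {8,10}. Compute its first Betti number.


b_1 = E - V + (number of components).
E = 17, V = 12, components = 1.
b_1 = 17 - 12 + 1 = 6

6


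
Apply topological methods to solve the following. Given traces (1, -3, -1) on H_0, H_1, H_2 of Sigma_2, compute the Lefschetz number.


L(f) = tr(f_0*) - tr(f_1*) + tr(f_2*).
= 1 - (-3) + (-1)
= 3

3


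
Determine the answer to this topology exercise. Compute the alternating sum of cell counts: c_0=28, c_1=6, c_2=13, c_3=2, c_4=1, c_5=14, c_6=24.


chi = sum_k (-1)^k c_k.
= (-1)^0*28 + (-1)^1*6 + (-1)^2*13 + (-1)^3*2 + (-1)^4*1 + (-1)^5*14 + (-1)^6*24
= (28) + (-6) + (13) + (-2) + (1) + (-14) + (24)
= 44

44


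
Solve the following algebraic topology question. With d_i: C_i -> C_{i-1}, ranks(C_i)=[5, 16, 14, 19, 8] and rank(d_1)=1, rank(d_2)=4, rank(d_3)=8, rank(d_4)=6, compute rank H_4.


rank H_k = rank(ker d_k) - rank(im d_{k+1}).
rank(ker d_4) = rank(C_4) - rank(d_4) = 8 - 6 = 2.
rank(im d_{4+1}) = 0.
rank H_4 = 2 - 0 = 2

2


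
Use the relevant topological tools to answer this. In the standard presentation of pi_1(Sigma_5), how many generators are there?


Standard presentation: pi_1(Sigma_g) = <a_1,b_1,...,a_g,b_g | [a_1,b_1]...[a_g,b_g] = 1>.
Number of generators = 2g = 2*5 = 10

10


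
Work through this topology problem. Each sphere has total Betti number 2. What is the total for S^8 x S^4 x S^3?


Total Betti number is multiplicative under products.
Each S^d (d>=1) has total Betti number 2.
There are 3 sphere factors.
Total = 2^3 = 8

8


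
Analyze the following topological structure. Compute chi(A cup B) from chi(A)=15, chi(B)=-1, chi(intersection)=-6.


chi(A cup B) = chi(A) + chi(B) - chi(A cap B)
= 15 + (-1) - (-6)
= 20

20


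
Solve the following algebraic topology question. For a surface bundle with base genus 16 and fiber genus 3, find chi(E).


For a fiber bundle F -> E -> B (with CW structure): chi(E) = chi(B) * chi(F).
chi(Sigma_16) = -30, chi(Sigma_3) = -4.
chi(E) = (-30) * (-4) = 120

120


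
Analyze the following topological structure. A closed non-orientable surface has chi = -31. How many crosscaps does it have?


chi = 2 - k for closed non-orientable surfaces with k crosscaps.
-31 = 2 - k
k = 2 - (-31) = 33

33


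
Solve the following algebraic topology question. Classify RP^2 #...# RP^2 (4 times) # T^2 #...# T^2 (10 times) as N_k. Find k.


Since a >= 1, the sum is non-orientable; each T^2 can be replaced by RP^2 # RP^2 (since T^2#RP^2 = 3RP^2).
Total crosscaps k = 4 + 2*10 = 24.
Check via chi: chi = 4*1 + 10*0 - (4+10-1)*2 = -22 = 2 - k = -22. Consistent.

24


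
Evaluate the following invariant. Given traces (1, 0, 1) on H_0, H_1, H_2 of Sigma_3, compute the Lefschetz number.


L(f) = tr(f_0*) - tr(f_1*) + tr(f_2*).
= 1 - (0) + (1)
= 2

2


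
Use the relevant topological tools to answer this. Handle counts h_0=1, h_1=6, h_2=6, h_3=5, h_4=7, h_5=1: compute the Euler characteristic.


Handles of index k contribute (-1)^k to chi (same as CW cells).
chi = (1) + (-6) + (6) + (-5) + (7) + (-1) = 2

2


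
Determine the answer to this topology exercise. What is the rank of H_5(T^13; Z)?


By the Kunneth formula, b_k(T^n) = C(n,k).
b_5(T^13) = C(13,5).
C(13,5) = 13!/(5!*8!) = 1287

1287


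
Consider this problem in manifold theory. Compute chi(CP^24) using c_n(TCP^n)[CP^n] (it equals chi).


For any closed oriented manifold, <e(TM),[M]> = chi(M).
chi(CP^24) = 24+1 = 25

25


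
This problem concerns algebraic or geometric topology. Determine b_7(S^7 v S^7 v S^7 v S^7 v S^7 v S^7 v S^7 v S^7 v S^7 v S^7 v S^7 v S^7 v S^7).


For a wedge of spheres, H_k (k>0) is free on one generator per sphere of dimension k.
Spheres of dimension 7: count = 13.
b_7 = 13

13


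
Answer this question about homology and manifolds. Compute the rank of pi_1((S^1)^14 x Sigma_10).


pi_1(A x B) = pi_1(A) x pi_1(B); rank of abelianization = b_1.
b_1(T^14) = 14, b_1(Sigma_10) = 2*10 = 20.
b_1(product) = 14 + 20 = 34

34


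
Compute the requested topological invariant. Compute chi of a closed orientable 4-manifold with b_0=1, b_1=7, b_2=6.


By Poincare duality b_k = b_{4-k}, so full Betti numbers: b_0=1, b_1=7, b_2=6, b_3=7, b_4=1.
chi = sum (-1)^k b_k = -6

-6


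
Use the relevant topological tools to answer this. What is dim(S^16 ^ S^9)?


S^m ^ S^n = S^{m+n}.
k = 16 + 9 = 25

25


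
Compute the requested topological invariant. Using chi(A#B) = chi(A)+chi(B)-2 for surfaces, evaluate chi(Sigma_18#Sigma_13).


chi(Sigma_18) = 2 - 2*18 = -34
chi(Sigma_13) = 2 - 2*13 = -24
For surfaces: chi(A#B) = chi(A) + chi(B) - 2.
chi = -34 + -24 - 2 = -60

-60


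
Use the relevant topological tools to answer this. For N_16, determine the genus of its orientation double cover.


chi(N_16) = 2 - 16 = -14.
Double cover: chi(Sigma_g) = 2 * chi(N_16) = 2*(-14) = -28.
2 - 2g = -28, so g = (2 - (-28))/2 = 30/2 = 15

15


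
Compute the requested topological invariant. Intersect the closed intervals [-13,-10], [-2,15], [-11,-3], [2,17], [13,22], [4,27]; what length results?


Intersection = [max(a_i), min(b_i)] = [13, -10].
Since 13 > -10, the intersection is empty.
Length = 0

0


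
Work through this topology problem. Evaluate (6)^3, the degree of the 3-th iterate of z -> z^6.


deg(f) = 6. Degree is multiplicative: deg(f^3) = (deg f)^3.
deg(f^3) = (6)^3 = 216

216


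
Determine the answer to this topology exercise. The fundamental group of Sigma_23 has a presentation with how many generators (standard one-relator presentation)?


Standard presentation: pi_1(Sigma_g) = <a_1,b_1,...,a_g,b_g | [a_1,b_1]...[a_g,b_g] = 1>.
Number of generators = 2g = 2*23 = 46

46


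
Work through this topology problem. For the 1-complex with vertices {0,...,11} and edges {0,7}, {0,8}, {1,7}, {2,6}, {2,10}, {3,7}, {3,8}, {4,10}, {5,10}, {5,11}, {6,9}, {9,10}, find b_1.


b_1 = E - V + (number of components).
E = 12, V = 12, components = 2.
b_1 = 12 - 12 + 2 = 2

2


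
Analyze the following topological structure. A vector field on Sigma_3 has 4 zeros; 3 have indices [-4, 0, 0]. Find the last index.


Poincare-Hopf: sum of indices = chi(M).
chi(Sigma_3) = 2 - 2*3 = -4.
Sum of known indices = -4.
x = chi - (sum known) = -4 - (-4) = 0

0


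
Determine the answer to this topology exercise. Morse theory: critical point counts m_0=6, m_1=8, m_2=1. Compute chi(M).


Morse theory: chi(M) = sum_k (-1)^k m_k where m_k = #(index-k critical points).
= (6) + (-8) + (1) = -1

-1


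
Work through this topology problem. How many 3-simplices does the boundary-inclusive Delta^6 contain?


Delta^6 has 6+1 vertices. A 3-face is a choice of 3+1 vertices.
f_3 = C(6+1, 3+1) = C(7,4) = 35

35


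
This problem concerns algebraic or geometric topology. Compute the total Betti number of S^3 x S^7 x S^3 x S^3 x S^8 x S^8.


Total Betti number is multiplicative under products.
Each S^d (d>=1) has total Betti number 2.
There are 6 sphere factors.
Total = 2^6 = 64

64


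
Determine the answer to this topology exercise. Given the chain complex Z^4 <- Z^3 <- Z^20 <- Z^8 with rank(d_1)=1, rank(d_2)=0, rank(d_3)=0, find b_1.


rank H_k = rank(ker d_k) - rank(im d_{k+1}).
rank(ker d_1) = rank(C_1) - rank(d_1) = 3 - 1 = 2.
rank(im d_{1+1}) = 0.
rank H_1 = 2 - 0 = 2

2


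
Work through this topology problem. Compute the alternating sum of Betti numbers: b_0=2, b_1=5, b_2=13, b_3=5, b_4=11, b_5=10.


chi = sum_k (-1)^k b_k.
= (2) + (-5) + (13) + (-5) + (11) + (-10)
= 6

6


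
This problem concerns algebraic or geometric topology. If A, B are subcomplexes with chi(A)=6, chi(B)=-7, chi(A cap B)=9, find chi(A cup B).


chi(A cup B) = chi(A) + chi(B) - chi(A cap B)
= 6 + (-7) - (9)
= -10

-10


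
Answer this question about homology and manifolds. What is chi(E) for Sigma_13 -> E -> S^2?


chi(S^2) = 2 (n even), chi(Sigma_13) = 2 - 2*13 = -24.
chi(E) = 2 * (-24) = -48

-48


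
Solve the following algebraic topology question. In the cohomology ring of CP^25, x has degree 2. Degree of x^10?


|x| = 2 in H^*(CP^n).
|x^10| = 10 * |x| = 10 * 2 = 20

20


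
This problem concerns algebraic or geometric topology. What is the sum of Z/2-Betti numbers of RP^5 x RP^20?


dim H^*(RP^n; Z/2) = n+1 (one Z/2 in each degree 0..n).
Total Betti number is multiplicative.
Total = (5+1) * (20+1) = 6 * 21 = 126

126


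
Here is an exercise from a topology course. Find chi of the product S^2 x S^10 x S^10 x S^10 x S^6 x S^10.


chi is multiplicative: chi(X x Y) = chi(X) chi(Y).
Each even-dim sphere has chi = 2. There are 6 factors.
chi = 2^6 = 64

64


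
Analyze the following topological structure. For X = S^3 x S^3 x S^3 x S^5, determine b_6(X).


Each S^d has Poincare polynomial 1 + t^d.
The product S^3 x S^3 x S^3 x S^5 has Poincare polynomial prod(1+t^d_i).
Expanding: b_0=1, b_3=3, b_5=1, b_6=3, b_8=3, b_9=1, b_11=3, b_14=1.
b_6 = 3

3


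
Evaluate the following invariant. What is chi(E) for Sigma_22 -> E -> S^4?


chi(S^4) = 2 (n even), chi(Sigma_22) = 2 - 2*22 = -42.
chi(E) = 2 * (-42) = -84

-84


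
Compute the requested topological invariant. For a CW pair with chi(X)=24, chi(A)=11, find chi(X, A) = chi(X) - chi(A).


Relative Euler characteristic: chi(X, A) = chi(X) - chi(A).
= 24 - (11) = 13

13


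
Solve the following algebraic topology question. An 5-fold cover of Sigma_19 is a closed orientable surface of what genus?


For an n-sheeted cover: chi(E) = n * chi(B).
chi(Sigma_19) = 2 - 2*19 = -36.
chi(E) = 5 * (-36) = -180.
genus(E) = (2 - chi(E))/2 = (2 - (-180))/2 = 182/2 = 91

91


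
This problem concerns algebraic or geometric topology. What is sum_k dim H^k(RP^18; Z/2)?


H^k(RP^18; Z/2) = Z/2 for each 0 <= k <= 18.
Total dimension = 18 + 1 = 19

19


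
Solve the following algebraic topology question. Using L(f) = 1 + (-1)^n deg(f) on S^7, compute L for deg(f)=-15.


On S^7: L(f) = tr(f_0*) + (-1)^7 tr(f_7*) = 1 + (-1)^7 * deg(f).
L(f) = 1 + (-1)^7 * -15 = 1 + 15 = 16

16


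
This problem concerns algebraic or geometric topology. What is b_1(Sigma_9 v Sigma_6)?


For a wedge: H_1(A v B) = H_1(A) + H_1(B).
b_1(Sigma_9) = 18, b_1(Sigma_6) = 12.
b_1 = 18 + 12 = 30

30


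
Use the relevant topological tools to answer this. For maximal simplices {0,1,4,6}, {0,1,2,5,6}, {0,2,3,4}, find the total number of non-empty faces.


Each maximal simplex on m vertices has 2^m - 1 nonempty faces.
Take the union (dedupe shared faces).
Total distinct faces = 49

49


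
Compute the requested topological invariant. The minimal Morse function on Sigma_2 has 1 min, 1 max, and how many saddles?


A perfect Morse function has m_k = b_k.
For Sigma_2: b_0=1, b_1=2g=4, b_2=1.
Saddles m_1 = 2g = 4

4


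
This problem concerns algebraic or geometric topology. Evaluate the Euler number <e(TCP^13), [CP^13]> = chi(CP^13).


For any closed oriented manifold, <e(TM),[M]> = chi(M).
chi(CP^13) = 13+1 = 14

14


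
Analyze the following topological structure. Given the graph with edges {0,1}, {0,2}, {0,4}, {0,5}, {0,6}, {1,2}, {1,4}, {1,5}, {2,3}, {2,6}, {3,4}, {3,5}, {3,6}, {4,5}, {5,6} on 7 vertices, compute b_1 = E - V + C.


b_1 = E - V + (number of components).
E = 15, V = 7, components = 1.
b_1 = 15 - 7 + 1 = 9

9


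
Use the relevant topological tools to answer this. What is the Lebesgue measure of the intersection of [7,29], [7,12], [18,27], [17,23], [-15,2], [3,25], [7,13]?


Intersection = [max(a_i), min(b_i)] = [18, 2].
Since 18 > 2, the intersection is empty.
Length = 0

0


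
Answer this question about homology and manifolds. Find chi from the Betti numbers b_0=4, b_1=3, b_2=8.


chi = sum_k (-1)^k b_k.
= (4) + (-3) + (8)
= 9

9


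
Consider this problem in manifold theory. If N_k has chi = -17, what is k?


chi = 2 - k for closed non-orientable surfaces with k crosscaps.
-17 = 2 - k
k = 2 - (-17) = 19

19


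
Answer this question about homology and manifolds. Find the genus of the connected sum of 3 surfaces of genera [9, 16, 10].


Genus is additive under connected sum of orientable surfaces.
g = 9 + 16 + 10 = 35

35


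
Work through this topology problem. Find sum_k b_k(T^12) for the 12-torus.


b_k(T^12) = C(12,k), so the sum over k is sum_k C(12,k) = 2^12.
Total = 2^12 = 4096

4096


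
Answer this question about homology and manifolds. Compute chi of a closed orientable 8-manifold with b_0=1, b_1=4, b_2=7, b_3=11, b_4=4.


By Poincare duality b_k = b_{8-k}, so full Betti numbers: b_0=1, b_1=4, b_2=7, b_3=11, b_4=4, b_5=11, b_6=7, b_7=4, b_8=1.
chi = sum (-1)^k b_k = -10

-10


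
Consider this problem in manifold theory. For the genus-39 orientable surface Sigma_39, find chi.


For a closed orientable surface of genus g: chi = 2 - 2g.
Here g = 39.
chi = 2 - 2*39 = 2 - 78 = -76

-76


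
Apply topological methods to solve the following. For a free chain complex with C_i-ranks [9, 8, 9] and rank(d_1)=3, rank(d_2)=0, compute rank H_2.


rank H_k = rank(ker d_k) - rank(im d_{k+1}).
rank(ker d_2) = rank(C_2) - rank(d_2) = 9 - 0 = 9.
rank(im d_{2+1}) = 0.
rank H_2 = 9 - 0 = 9

9


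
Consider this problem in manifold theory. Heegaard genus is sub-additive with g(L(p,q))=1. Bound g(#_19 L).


Heegaard genus satisfies g(A#B) <= g(A) + g(B).
Each lens space has g = 1.
Upper bound: 19 * 1 = 19

19


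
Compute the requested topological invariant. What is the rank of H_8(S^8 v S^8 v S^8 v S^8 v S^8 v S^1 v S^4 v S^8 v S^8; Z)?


For a wedge of spheres, H_k (k>0) is free on one generator per sphere of dimension k.
Spheres of dimension 8: count = 7.
b_8 = 7

7


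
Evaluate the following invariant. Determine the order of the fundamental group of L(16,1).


pi_1(L(p,q)) = Z/pZ for any q coprime to p.
|pi_1(L(16,1))| = 16

16


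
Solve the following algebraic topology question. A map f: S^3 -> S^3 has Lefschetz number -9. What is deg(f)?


L(f) = 1 + (-1)^3 deg(f) on S^3.
-9 = 1 + (-1)^3 * deg(f)
(-1)^3 * deg(f) = -10
deg(f) = 10

10


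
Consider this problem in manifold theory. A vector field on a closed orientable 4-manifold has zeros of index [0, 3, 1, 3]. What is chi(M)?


Poincare-Hopf: chi(M) = sum of indices of zeros.
chi = (0) + (3) + (1) + (3) = 7

7


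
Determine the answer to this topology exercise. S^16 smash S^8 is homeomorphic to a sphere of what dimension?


S^m ^ S^n = S^{m+n}.
k = 16 + 8 = 24

24


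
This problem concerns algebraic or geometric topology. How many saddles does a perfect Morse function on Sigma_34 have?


A perfect Morse function has m_k = b_k.
For Sigma_34: b_0=1, b_1=2g=68, b_2=1.
Saddles m_1 = 2g = 68

68


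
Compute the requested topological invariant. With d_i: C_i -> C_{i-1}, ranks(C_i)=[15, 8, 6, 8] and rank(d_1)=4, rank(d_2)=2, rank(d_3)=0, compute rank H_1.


rank H_k = rank(ker d_k) - rank(im d_{k+1}).
rank(ker d_1) = rank(C_1) - rank(d_1) = 8 - 4 = 4.
rank(im d_{1+1}) = 2.
rank H_1 = 4 - 2 = 2

2


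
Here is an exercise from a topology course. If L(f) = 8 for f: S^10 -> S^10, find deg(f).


L(f) = 1 + (-1)^10 deg(f) on S^10.
8 = 1 + (-1)^10 * deg(f)
(-1)^10 * deg(f) = 7
deg(f) = 7

7


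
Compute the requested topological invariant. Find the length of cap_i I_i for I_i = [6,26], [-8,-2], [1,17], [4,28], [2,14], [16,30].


Intersection = [max(a_i), min(b_i)] = [16, -2].
Since 16 > -2, the intersection is empty.
Length = 0

0


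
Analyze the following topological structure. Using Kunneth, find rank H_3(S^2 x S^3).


Each S^d has Poincare polynomial 1 + t^d.
The product S^2 x S^3 has Poincare polynomial prod(1+t^d_i).
Expanding: b_0=1, b_2=1, b_3=1, b_5=1.
b_3 = 1

1


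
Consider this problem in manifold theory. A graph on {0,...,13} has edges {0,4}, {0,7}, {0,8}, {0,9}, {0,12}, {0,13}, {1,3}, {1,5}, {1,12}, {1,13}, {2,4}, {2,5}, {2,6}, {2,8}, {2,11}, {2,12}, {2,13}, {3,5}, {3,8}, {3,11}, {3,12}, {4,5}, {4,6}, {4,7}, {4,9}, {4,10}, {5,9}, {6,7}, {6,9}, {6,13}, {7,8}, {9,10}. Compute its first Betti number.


b_1 = E - V + (number of components).
E = 32, V = 14, components = 1.
b_1 = 32 - 14 + 1 = 19

19


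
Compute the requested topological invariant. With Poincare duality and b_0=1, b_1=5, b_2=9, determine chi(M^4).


By Poincare duality b_k = b_{4-k}, so full Betti numbers: b_0=1, b_1=5, b_2=9, b_3=5, b_4=1.
chi = sum (-1)^k b_k = 1

1


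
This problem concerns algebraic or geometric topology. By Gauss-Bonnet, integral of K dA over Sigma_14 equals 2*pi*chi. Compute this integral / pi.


Gauss-Bonnet: integral K dA = 2*pi*chi(M).
chi(Sigma_14) = 2 - 2*14 = -26.
(integral K dA)/pi = 2*chi = 2*(-26) = -52

-52


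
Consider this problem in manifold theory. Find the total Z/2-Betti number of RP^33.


H^k(RP^33; Z/2) = Z/2 for each 0 <= k <= 33.
Total dimension = 33 + 1 = 34

34


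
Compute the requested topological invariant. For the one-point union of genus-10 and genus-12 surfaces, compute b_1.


For a wedge: H_1(A v B) = H_1(A) + H_1(B).
b_1(Sigma_10) = 20, b_1(Sigma_12) = 24.
b_1 = 20 + 24 = 44

44


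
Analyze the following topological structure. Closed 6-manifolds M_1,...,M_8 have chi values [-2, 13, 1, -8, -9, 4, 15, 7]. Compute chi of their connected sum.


For n-manifolds: chi(A#B) = chi(A) + chi(B) - chi(S^6).
chi(S^6) = 1 + (-1)^6 = 2.
chi(#) = (sum chi_i) - (8-1)*chi(S^6) = 21 - 7*2 = 7

7


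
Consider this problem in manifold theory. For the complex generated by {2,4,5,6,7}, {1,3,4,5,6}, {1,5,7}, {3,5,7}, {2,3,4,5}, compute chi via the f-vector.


Enumerate all faces; f-vector: f_0=7, f_1=20, f_2=23, f_3=11, f_4=2.
chi = sum (-1)^k f_k = 1

1


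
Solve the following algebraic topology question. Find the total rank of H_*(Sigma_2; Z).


For Sigma_2: b_0 = 1, b_1 = 2g = 4, b_2 = 1.
Total = 1 + 4 + 1 = 6

6


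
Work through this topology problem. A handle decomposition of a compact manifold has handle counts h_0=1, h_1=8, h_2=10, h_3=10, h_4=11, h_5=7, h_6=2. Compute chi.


Handles of index k contribute (-1)^k to chi (same as CW cells).
chi = (1) + (-8) + (10) + (-10) + (11) + (-7) + (2) = -1

-1


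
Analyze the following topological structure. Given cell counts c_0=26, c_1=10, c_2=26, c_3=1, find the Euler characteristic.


chi = sum_k (-1)^k c_k.
= (-1)^0*26 + (-1)^1*10 + (-1)^2*26 + (-1)^3*1
= (26) + (-10) + (26) + (-1)
= 41

41


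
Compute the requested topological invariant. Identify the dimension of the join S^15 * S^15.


Join of spheres: S^m * S^n = S^{m+n+1}.
dim = 15 + 15 + 1 = 31

31


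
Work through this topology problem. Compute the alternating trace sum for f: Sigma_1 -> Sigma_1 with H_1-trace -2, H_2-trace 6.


L(f) = tr(f_0*) - tr(f_1*) + tr(f_2*).
= 1 - (-2) + (6)
= 9

9


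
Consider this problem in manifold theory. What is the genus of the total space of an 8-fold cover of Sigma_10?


For an n-sheeted cover: chi(E) = n * chi(B).
chi(Sigma_10) = 2 - 2*10 = -18.
chi(E) = 8 * (-18) = -144.
genus(E) = (2 - chi(E))/2 = (2 - (-144))/2 = 146/2 = 73

73


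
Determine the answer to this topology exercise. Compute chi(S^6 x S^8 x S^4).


chi is multiplicative: chi(X x Y) = chi(X) chi(Y).
Each even-dim sphere has chi = 2. There are 3 factors.
chi = 2^3 = 8

8


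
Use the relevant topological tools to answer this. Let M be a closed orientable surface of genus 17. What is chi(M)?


For a closed orientable surface of genus g: chi = 2 - 2g.
Here g = 17.
chi = 2 - 2*17 = 2 - 34 = -32

-32


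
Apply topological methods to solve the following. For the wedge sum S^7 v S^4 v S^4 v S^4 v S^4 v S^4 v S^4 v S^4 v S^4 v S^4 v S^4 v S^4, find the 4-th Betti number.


For a wedge of spheres, H_k (k>0) is free on one generator per sphere of dimension k.
Spheres of dimension 4: count = 11.
b_4 = 11

11


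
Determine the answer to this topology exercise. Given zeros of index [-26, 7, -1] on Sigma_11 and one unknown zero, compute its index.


Poincare-Hopf: sum of indices = chi(M).
chi(Sigma_11) = 2 - 2*11 = -20.
Sum of known indices = -20.
x = chi - (sum known) = -20 - (-20) = 0

0


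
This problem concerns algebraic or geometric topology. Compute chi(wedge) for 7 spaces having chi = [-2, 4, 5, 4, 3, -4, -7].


chi(A v B) = chi(A) + chi(B) - 1 (one point identified).
For 7 spaces: chi = (sum chi_i) - (7 - 1).
sum = 3; chi = 3 - 6 = -3

-3


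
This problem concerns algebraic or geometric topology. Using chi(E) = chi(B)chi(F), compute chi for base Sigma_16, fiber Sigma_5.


For a fiber bundle F -> E -> B (with CW structure): chi(E) = chi(B) * chi(F).
chi(Sigma_16) = -30, chi(Sigma_5) = -8.
chi(E) = (-30) * (-8) = 240

240


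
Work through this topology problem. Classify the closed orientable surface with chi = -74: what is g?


chi = 2 - 2g for closed orientable surfaces.
-74 = 2 - 2g
2g = 2 - (-74) = 76
g = 38

38


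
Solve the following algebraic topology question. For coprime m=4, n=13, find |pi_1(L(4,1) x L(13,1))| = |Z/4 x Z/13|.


pi_1(X x Y) = pi_1(X) x pi_1(Y).
pi_1(L(4,1)) = Z/4, pi_1(L(13,1)) = Z/13.
|Z/4 x Z/13| = 4 * 13 = 52

52


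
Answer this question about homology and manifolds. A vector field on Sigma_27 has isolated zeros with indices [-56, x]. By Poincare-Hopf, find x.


Poincare-Hopf: sum of indices = chi(M).
chi(Sigma_27) = 2 - 2*27 = -52.
Sum of known indices = -56.
x = chi - (sum known) = -52 - (-56) = 4

4


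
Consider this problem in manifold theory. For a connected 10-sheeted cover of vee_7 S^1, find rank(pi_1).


Nielsen-Schreier: an index-n subgroup of F_r is free of rank 1 + n(r-1).
Equivalently: chi(cover) = n*chi(base); chi(vee_r S^1) = 1 - 7 = -6.
chi(E) = 10*(-6) = -60; rank = 1 - chi(E) = 1 - (-60) = 61.
rank = 1 + 10*(7-1) = 1 + 60 = 61

61


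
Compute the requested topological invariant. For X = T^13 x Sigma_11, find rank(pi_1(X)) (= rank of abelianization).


pi_1(A x B) = pi_1(A) x pi_1(B); rank of abelianization = b_1.
b_1(T^13) = 13, b_1(Sigma_11) = 2*11 = 22.
b_1(product) = 13 + 22 = 35

35


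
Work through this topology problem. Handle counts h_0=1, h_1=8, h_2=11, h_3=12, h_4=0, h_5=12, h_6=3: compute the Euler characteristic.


Handles of index k contribute (-1)^k to chi (same as CW cells).
chi = (1) + (-8) + (11) + (-12) + (0) + (-12) + (3) = -17

-17


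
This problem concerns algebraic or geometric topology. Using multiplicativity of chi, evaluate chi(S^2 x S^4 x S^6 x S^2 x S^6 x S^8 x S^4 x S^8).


chi is multiplicative: chi(X x Y) = chi(X) chi(Y).
Each even-dim sphere has chi = 2. There are 8 factors.
chi = 2^8 = 256

256


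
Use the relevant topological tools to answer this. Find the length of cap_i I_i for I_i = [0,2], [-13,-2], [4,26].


Intersection = [max(a_i), min(b_i)] = [4, -2].
Since 4 > -2, the intersection is empty.
Length = 0

0


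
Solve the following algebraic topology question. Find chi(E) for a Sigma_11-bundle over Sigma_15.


For a fiber bundle F -> E -> B (with CW structure): chi(E) = chi(B) * chi(F).
chi(Sigma_15) = -28, chi(Sigma_11) = -20.
chi(E) = (-28) * (-20) = 560

560


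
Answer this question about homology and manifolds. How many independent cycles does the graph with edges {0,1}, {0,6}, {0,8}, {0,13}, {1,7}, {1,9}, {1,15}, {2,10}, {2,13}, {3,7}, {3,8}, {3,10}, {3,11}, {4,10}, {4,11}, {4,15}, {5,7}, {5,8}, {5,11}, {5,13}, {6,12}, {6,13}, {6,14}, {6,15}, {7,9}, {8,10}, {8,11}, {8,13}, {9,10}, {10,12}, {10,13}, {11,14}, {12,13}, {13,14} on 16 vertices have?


b_1 = E - V + (number of components).
E = 34, V = 16, components = 1.
b_1 = 34 - 16 + 1 = 19

19
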